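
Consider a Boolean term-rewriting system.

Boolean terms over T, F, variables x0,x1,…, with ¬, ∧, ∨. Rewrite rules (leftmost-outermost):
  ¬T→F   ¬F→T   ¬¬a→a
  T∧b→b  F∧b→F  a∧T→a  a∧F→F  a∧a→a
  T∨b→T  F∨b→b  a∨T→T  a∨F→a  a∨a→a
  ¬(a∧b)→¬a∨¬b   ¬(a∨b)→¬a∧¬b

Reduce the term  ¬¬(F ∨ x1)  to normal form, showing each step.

  start: ¬¬(F ∨ x1)
  →1  F ∨ x1
  →2  x1

Answer: normal form = x1  (in 2 steps)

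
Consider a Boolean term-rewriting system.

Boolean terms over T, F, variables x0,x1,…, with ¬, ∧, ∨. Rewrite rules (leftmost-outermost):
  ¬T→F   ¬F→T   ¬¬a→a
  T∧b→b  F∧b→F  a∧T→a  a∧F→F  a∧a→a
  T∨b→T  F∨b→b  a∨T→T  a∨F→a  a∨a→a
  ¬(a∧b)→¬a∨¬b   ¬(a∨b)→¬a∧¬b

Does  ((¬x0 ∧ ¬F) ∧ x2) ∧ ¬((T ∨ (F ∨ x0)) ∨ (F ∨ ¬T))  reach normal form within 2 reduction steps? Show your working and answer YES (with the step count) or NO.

Answer: NO — after 2 steps the term is (¬x0 ∧ x2) ∧ ¬((T ∨ (F ∨ x0)) ∨ (F ∨ ¬T)), not yet normal

Derivation:
  start: ((¬x0 ∧ ¬F) ∧ x2) ∧ ¬((T ∨ (F ∨ x0)) ∨ (F ∨ ¬T))
  [1] ((¬x0 ∧ T) ∧ x2) ∧ ¬((T ∨ (F ∨ x0)) ∨ (F ∨ ¬T))
  [2] (¬x0 ∧ x2) ∧ ¬((T ∨ (F ∨ x0)) ∨ (F ∨ ¬T))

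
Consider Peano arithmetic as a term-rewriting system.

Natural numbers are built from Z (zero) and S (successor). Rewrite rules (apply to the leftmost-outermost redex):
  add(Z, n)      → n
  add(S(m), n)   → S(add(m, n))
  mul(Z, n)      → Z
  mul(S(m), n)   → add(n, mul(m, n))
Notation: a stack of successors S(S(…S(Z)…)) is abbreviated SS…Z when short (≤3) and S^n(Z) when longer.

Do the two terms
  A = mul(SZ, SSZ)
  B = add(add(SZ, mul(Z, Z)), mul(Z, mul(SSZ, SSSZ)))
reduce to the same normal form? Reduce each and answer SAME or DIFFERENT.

Answer: DIFFERENT — A ⇓ SSZ, B ⇓ SZ

Derivation:
Term A:
  start: mul(SZ, SSZ)
  step 1: add(SSZ, mul(Z, SSZ))
  step 2: S(add(SZ, mul(Z, SSZ)))
  step 3: S(S(add(Z, mul(Z, SSZ))))
  step 4: S(S(mul(Z, SSZ)))
  step 5: SSZ

Term B:
  start: add(add(SZ, mul(Z, Z)), mul(Z, mul(SSZ, SSSZ)))
  step 1: add(S(add(Z, mul(Z, Z))), mul(Z, mul(SSZ, SSSZ)))
  step 2: S(add(add(Z, mul(Z, Z)), mul(Z, mul(SSZ, SSSZ))))
  step 3: S(add(mul(Z, Z), mul(Z, mul(SSZ, SSSZ))))
  step 4: S(add(Z, mul(Z, mul(SSZ, SSSZ))))
  step 5: S(mul(Z, mul(SSZ, SSSZ)))
  step 6: SZ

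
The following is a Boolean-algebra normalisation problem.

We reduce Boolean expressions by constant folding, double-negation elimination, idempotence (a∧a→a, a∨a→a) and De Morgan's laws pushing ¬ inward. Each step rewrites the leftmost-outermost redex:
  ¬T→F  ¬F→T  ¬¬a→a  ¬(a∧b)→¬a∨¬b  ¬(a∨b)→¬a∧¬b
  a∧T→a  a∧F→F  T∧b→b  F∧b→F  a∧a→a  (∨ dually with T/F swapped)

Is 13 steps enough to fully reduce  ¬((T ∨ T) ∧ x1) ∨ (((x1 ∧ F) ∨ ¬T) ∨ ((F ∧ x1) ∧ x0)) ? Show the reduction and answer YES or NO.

Answer: YES — reaches normal form ¬x1 in 12 ≤ 13 steps

Working:
  start: ¬((T ∨ T) ∧ x1) ∨ (((x1 ∧ F) ∨ ¬T) ∨ ((F ∧ x1) ∧ x0))
  step 1: (¬(T ∨ T) ∨ ¬x1) ∨ (((x1 ∧ F) ∨ ¬T) ∨ ((F ∧ x1) ∧ x0))
  step 2: ((¬T ∧ ¬T) ∨ ¬x1) ∨ (((x1 ∧ F) ∨ ¬T) ∨ ((F ∧ x1) ∧ x0))
  step 3: (¬T ∨ ¬x1) ∨ (((x1 ∧ F) ∨ ¬T) ∨ ((F ∧ x1) ∧ x0))
  step 4: (F ∨ ¬x1) ∨ (((x1 ∧ F) ∨ ¬T) ∨ ((F ∧ x1) ∧ x0))
  step 5: ¬x1 ∨ (((x1 ∧ F) ∨ ¬T) ∨ ((F ∧ x1) ∧ x0))
  step 6: ¬x1 ∨ ((F ∨ ¬T) ∨ ((F ∧ x1) ∧ x0))
  step 7: ¬x1 ∨ (¬T ∨ ((F ∧ x1) ∧ x0))
  step 8: ¬x1 ∨ (F ∨ ((F ∧ x1) ∧ x0))
  step 9: ¬x1 ∨ ((F ∧ x1) ∧ x0)
  step 10: ¬x1 ∨ (F ∧ x0)
  step 11: ¬x1 ∨ F
  step 12: ¬x1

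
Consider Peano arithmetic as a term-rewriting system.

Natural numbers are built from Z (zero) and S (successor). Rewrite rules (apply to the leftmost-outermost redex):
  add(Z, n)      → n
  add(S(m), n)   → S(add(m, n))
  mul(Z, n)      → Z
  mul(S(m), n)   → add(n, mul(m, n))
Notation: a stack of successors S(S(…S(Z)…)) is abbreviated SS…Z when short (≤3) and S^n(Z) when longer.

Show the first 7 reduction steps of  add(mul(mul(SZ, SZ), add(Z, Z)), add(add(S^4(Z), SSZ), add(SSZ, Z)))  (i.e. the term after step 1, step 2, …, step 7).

Answer: after 7 steps: add(mul(Z, add(Z, Z)), add(add(S^4(Z), SSZ), add(SSZ, Z)))

Reduction:
  start: add(mul(mul(SZ, SZ), add(Z, Z)), add(add(S^4(Z), SSZ), add(SSZ, Z)))
  →1  add(mul(add(SZ, mul(Z, SZ)), add(Z, Z)), add(add(S^4(Z), SSZ), add(SSZ, Z)))
  →2  add(mul(S(add(Z, mul(Z, SZ))), add(Z, Z)), add(add(S^4(Z), SSZ), add(SSZ, Z)))
  →3  add(add(add(Z, Z), mul(add(Z, mul(Z, SZ)), add(Z, Z))), add(add(S^4(Z), SSZ), add(SSZ, Z)))
  →4  add(add(Z, mul(add(Z, mul(Z, SZ)), add(Z, Z))), add(add(S^4(Z), SSZ), add(SSZ, Z)))
  →5  add(mul(add(Z, mul(Z, SZ)), add(Z, Z)), add(add(S^4(Z), SSZ), add(SSZ, Z)))
  →6  add(mul(mul(Z, SZ), add(Z, Z)), add(add(S^4(Z), SSZ), add(SSZ, Z)))
  →7  add(mul(Z, add(Z, Z)), add(add(S^4(Z), SSZ), add(SSZ, Z)))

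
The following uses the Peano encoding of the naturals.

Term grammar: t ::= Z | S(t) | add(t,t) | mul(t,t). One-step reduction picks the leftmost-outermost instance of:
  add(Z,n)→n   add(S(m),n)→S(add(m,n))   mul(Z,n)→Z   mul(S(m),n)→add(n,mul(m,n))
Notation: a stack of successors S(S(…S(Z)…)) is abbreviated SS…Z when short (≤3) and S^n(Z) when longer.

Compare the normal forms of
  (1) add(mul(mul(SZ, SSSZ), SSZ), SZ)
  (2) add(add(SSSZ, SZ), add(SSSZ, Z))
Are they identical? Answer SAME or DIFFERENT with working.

Answer: SAME — A ⇓ S^7(Z), B ⇓ S^7(Z)

Derivation:
Term A:
  start: add(mul(mul(SZ, SSSZ), SSZ), SZ)
  step 1: add(mul(add(SSSZ, mul(Z, SSSZ)), SSZ), SZ)
  step 2: add(mul(S(add(SSZ, mul(Z, SSSZ))), SSZ), SZ)
  step 3: add(add(SSZ, mul(add(SSZ, mul(Z, SSSZ)), SSZ)), SZ)
  step 4: add(S(add(SZ, mul(add(SSZ, mul(Z, SSSZ)), SSZ))), SZ)
  step 5: S(add(add(SZ, mul(add(SSZ, mul(Z, SSSZ)), SSZ)), SZ))
  step 6: S(add(S(add(Z, mul(add(SSZ, mul(Z, SSSZ)), SSZ))), SZ))
  step 7: S(S(add(add(Z, mul(add(SSZ, mul(Z, SSSZ)), SSZ)), SZ)))
  step 8: S(S(add(mul(add(SSZ, mul(Z, SSSZ)), SSZ), SZ)))
  step 9: S(S(add(mul(S(add(SZ, mul(Z, SSSZ))), SSZ), SZ)))
  step 10: S(S(add(add(SSZ, mul(add(SZ, mul(Z, SSSZ)), SSZ)), SZ)))
  step 11: S(S(add(S(add(SZ, mul(add(SZ, mul(Z, SSSZ)), SSZ))), SZ)))
  step 12: S(S(S(add(add(SZ, mul(add(SZ, mul(Z, SSSZ)), SSZ)), SZ))))
  step 13: S(S(S(add(S(add(Z, mul(add(SZ, mul(Z, SSSZ)), SSZ))), SZ))))
  step 14: S(S(S(S(add(add(Z, mul(add(SZ, mul(Z, SSSZ)), SSZ)), SZ)))))
  step 15: S(S(S(S(add(mul(add(SZ, mul(Z, SSSZ)), SSZ), SZ)))))
  step 16: S(S(S(S(add(mul(S(add(Z, mul(Z, SSSZ))), SSZ), SZ)))))
  step 17: S(S(S(S(add(add(SSZ, mul(add(Z, mul(Z, SSSZ)), SSZ)), SZ)))))
  step 18: S(S(S(S(add(S(add(SZ, mul(add(Z, mul(Z, SSSZ)), SSZ))), SZ)))))
  step 19: S(S(S(S(S(add(add(SZ, mul(add(Z, mul(Z, SSSZ)), SSZ)), SZ))))))
  step 20: S(S(S(S(S(add(S(add(Z, mul(add(Z, mul(Z, SSSZ)), SSZ))), SZ))))))
  step 21: S(S(S(S(S(S(add(add(Z, mul(add(Z, mul(Z, SSSZ)), SSZ)), SZ)))))))
  step 22: S(S(S(S(S(S(add(mul(add(Z, mul(Z, SSSZ)), SSZ), SZ)))))))
  step 23: S(S(S(S(S(S(add(mul(mul(Z, SSSZ), SSZ), SZ)))))))
  step 24: S(S(S(S(S(S(add(mul(Z, SSZ), SZ)))))))
  step 25: S(S(S(S(S(S(add(Z, SZ)))))))
  step 26: S^7(Z)

Term B:
  start: add(add(SSSZ, SZ), add(SSSZ, Z))
  step 1: add(S(add(SSZ, SZ)), add(SSSZ, Z))
  step 2: S(add(add(SSZ, SZ), add(SSSZ, Z)))
  step 3: S(add(S(add(SZ, SZ)), add(SSSZ, Z)))
  step 4: S(S(add(add(SZ, SZ), add(SSSZ, Z))))
  step 5: S(S(add(S(add(Z, SZ)), add(SSSZ, Z))))
  step 6: S(S(S(add(add(Z, SZ), add(SSSZ, Z)))))
  step 7: S(S(S(add(SZ, add(SSSZ, Z)))))
  step 8: S(S(S(S(add(Z, add(SSSZ, Z))))))
  step 9: S(S(S(S(add(SSSZ, Z)))))
  step 10: S(S(S(S(S(add(SSZ, Z))))))
  step 11: S(S(S(S(S(S(add(SZ, Z)))))))
  step 12: S(S(S(S(S(S(S(add(Z, Z))))))))
  step 13: S^7(Z)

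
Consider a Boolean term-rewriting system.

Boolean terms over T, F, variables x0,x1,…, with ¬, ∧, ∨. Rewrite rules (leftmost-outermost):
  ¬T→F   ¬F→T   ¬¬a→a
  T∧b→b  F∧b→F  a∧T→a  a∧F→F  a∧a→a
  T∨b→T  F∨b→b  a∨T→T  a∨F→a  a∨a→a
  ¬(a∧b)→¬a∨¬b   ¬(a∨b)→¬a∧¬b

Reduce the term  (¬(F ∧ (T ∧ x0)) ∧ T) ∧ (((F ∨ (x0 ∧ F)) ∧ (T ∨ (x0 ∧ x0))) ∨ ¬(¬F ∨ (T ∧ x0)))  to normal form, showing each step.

Answer: normal form = F  (in 12 steps)

Reduction:
  start: (¬(F ∧ (T ∧ x0)) ∧ T) ∧ (((F ∨ (x0 ∧ F)) ∧ (T ∨ (x0 ∧ x0))) ∨ ¬(¬F ∨ (T ∧ x0)))
  [1] ¬(F ∧ (T ∧ x0)) ∧ (((F ∨ (x0 ∧ F)) ∧ (T ∨ (x0 ∧ x0))) ∨ ¬(¬F ∨ (T ∧ x0)))
  [2] (¬F ∨ ¬(T ∧ x0)) ∧ (((F ∨ (x0 ∧ F)) ∧ (T ∨ (x0 ∧ x0))) ∨ ¬(¬F ∨ (T ∧ x0)))
  [3] (T ∨ ¬(T ∧ x0)) ∧ (((F ∨ (x0 ∧ F)) ∧ (T ∨ (x0 ∧ x0))) ∨ ¬(¬F ∨ (T ∧ x0)))
  [4] T ∧ (((F ∨ (x0 ∧ F)) ∧ (T ∨ (x0 ∧ x0))) ∨ ¬(¬F ∨ (T ∧ x0)))
  [5] ((F ∨ (x0 ∧ F)) ∧ (T ∨ (x0 ∧ x0))) ∨ ¬(¬F ∨ (T ∧ x0))
  [6] ((x0 ∧ F) ∧ (T ∨ (x0 ∧ x0))) ∨ ¬(¬F ∨ (T ∧ x0))
  [7] (F ∧ (T ∨ (x0 ∧ x0))) ∨ ¬(¬F ∨ (T ∧ x0))
  [8] F ∨ ¬(¬F ∨ (T ∧ x0))
  [9] ¬(¬F ∨ (T ∧ x0))
  [10] ¬¬F ∧ ¬(T ∧ x0)
  [11] F ∧ ¬(T ∧ x0)
  [12] F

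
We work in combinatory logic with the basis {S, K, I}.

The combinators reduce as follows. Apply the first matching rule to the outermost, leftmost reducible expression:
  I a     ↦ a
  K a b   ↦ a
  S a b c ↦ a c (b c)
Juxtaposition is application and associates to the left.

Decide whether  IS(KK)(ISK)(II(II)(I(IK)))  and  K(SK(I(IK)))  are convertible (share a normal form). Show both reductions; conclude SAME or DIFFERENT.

Term A:
  start: IS(KK)(ISK)(II(II)(I(IK)))
  →1  S(KK)(ISK)(II(II)(I(IK)))
  →2  KK(II(II)(I(IK)))(ISK(II(II)(I(IK))))
  →3  K(ISK(II(II)(I(IK))))
  →4  K(SK(II(II)(I(IK))))
  →5  K(SK(I(II)(I(IK))))
  →6  K(SK(II(I(IK))))
  →7  K(SK(I(I(IK))))
  →8  K(SK(I(IK)))
  →9  K(SK(IK))
  →10  K(SKK)

Term B:
  start: K(SK(I(IK)))
  →1  K(SK(IK))
  →2  K(SKK)

Answer: SAME — A ⇓ K(SKK), B ⇓ K(SKK)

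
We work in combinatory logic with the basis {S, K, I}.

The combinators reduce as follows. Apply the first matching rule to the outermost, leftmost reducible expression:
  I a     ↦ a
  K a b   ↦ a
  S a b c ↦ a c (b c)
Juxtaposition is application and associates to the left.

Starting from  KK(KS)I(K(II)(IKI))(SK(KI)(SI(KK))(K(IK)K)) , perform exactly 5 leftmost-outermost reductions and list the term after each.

  start: KK(KS)I(K(II)(IKI))(SK(KI)(SI(KK))(K(IK)K))
  step 1: KI(K(II)(IKI))(SK(KI)(SI(KK))(K(IK)K))
  step 2: I(SK(KI)(SI(KK))(K(IK)K))
  step 3: SK(KI)(SI(KK))(K(IK)K)
  step 4: K(SI(KK))(KI(SI(KK)))(K(IK)K)
  step 5: SI(KK)(K(IK)K)

Answer: after 5 steps: SI(KK)(K(IK)K)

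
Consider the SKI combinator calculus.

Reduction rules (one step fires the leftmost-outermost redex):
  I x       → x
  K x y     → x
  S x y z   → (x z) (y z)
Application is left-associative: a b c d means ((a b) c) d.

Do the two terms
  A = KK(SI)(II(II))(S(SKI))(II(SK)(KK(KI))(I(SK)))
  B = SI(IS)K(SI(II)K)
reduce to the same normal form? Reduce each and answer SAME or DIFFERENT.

Answer: SAME — A ⇓ SK, B ⇓ SK

Working:
Term A:
  start: KK(SI)(II(II))(S(SKI))(II(SK)(KK(KI))(I(SK)))
  step 1: K(II(II))(S(SKI))(II(SK)(KK(KI))(I(SK)))
  step 2: II(II)(II(SK)(KK(KI))(I(SK)))
  step 3: I(II)(II(SK)(KK(KI))(I(SK)))
  step 4: II(II(SK)(KK(KI))(I(SK)))
  step 5: I(II(SK)(KK(KI))(I(SK)))
  step 6: II(SK)(KK(KI))(I(SK))
  step 7: I(SK)(KK(KI))(I(SK))
  step 8: SK(KK(KI))(I(SK))
  step 9: K(I(SK))(KK(KI)(I(SK)))
  step 10: I(SK)
  step 11: SK

Term B:
  start: SI(IS)K(SI(II)K)
  step 1: IK(ISK)(SI(II)K)
  step 2: K(ISK)(SI(II)K)
  step 3: ISK
  step 4: SK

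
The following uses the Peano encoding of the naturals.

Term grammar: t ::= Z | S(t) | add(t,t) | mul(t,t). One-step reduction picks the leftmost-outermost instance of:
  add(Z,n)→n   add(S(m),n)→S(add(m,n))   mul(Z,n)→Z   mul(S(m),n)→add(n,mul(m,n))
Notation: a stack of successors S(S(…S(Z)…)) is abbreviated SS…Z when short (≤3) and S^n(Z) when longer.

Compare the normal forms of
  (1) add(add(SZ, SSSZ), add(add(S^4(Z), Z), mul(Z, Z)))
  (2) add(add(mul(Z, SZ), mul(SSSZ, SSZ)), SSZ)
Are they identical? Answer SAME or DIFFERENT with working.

Answer: SAME — A ⇓ S^8(Z), B ⇓ S^8(Z)

Reduction:
Term A:
  start: add(add(SZ, SSSZ), add(add(S^4(Z), Z), mul(Z, Z)))
  step 1: add(S(add(Z, SSSZ)), add(add(S^4(Z), Z), mul(Z, Z)))
  step 2: S(add(add(Z, SSSZ), add(add(S^4(Z), Z), mul(Z, Z))))
  step 3: S(add(SSSZ, add(add(S^4(Z), Z), mul(Z, Z))))
  step 4: S(S(add(SSZ, add(add(S^4(Z), Z), mul(Z, Z)))))
  step 5: S(S(S(add(SZ, add(add(S^4(Z), Z), mul(Z, Z))))))
  step 6: S(S(S(S(add(Z, add(add(S^4(Z), Z), mul(Z, Z)))))))
  step 7: S(S(S(S(add(add(S^4(Z), Z), mul(Z, Z))))))
  step 8: S(S(S(S(add(S(add(SSSZ, Z)), mul(Z, Z))))))
  step 9: S(S(S(S(S(add(add(SSSZ, Z), mul(Z, Z)))))))
  step 10: S(S(S(S(S(add(S(add(SSZ, Z)), mul(Z, Z)))))))
  step 11: S(S(S(S(S(S(add(add(SSZ, Z), mul(Z, Z))))))))
  step 12: S(S(S(S(S(S(add(S(add(SZ, Z)), mul(Z, Z))))))))
  step 13: S(S(S(S(S(S(S(add(add(SZ, Z), mul(Z, Z)))))))))
  step 14: S(S(S(S(S(S(S(add(S(add(Z, Z)), mul(Z, Z)))))))))
  step 15: S(S(S(S(S(S(S(S(add(add(Z, Z), mul(Z, Z))))))))))
  step 16: S(S(S(S(S(S(S(S(add(Z, mul(Z, Z))))))))))
  step 17: S(S(S(S(S(S(S(S(mul(Z, Z)))))))))
  step 18: S^8(Z)

Term B:
  start: add(add(mul(Z, SZ), mul(SSSZ, SSZ)), SSZ)
  step 1: add(add(Z, mul(SSSZ, SSZ)), SSZ)
  step 2: add(mul(SSSZ, SSZ), SSZ)
  step 3: add(add(SSZ, mul(SSZ, SSZ)), SSZ)
  step 4: add(S(add(SZ, mul(SSZ, SSZ))), SSZ)
  step 5: S(add(add(SZ, mul(SSZ, SSZ)), SSZ))
  step 6: S(add(S(add(Z, mul(SSZ, SSZ))), SSZ))
  step 7: S(S(add(add(Z, mul(SSZ, SSZ)), SSZ)))
  step 8: S(S(add(mul(SSZ, SSZ), SSZ)))
  step 9: S(S(add(add(SSZ, mul(SZ, SSZ)), SSZ)))
  step 10: S(S(add(S(add(SZ, mul(SZ, SSZ))), SSZ)))
  step 11: S(S(S(add(add(SZ, mul(SZ, SSZ)), SSZ))))
  step 12: S(S(S(add(S(add(Z, mul(SZ, SSZ))), SSZ))))
  step 13: S(S(S(S(add(add(Z, mul(SZ, SSZ)), SSZ)))))
  step 14: S(S(S(S(add(mul(SZ, SSZ), SSZ)))))
  step 15: S(S(S(S(add(add(SSZ, mul(Z, SSZ)), SSZ)))))
  step 16: S(S(S(S(add(S(add(SZ, mul(Z, SSZ))), SSZ)))))
  step 17: S(S(S(S(S(add(add(SZ, mul(Z, SSZ)), SSZ))))))
  step 18: S(S(S(S(S(add(S(add(Z, mul(Z, SSZ))), SSZ))))))
  step 19: S(S(S(S(S(S(add(add(Z, mul(Z, SSZ)), SSZ)))))))
  step 20: S(S(S(S(S(S(add(mul(Z, SSZ), SSZ)))))))
  step 21: S(S(S(S(S(S(add(Z, SSZ)))))))
  step 22: S^8(Z)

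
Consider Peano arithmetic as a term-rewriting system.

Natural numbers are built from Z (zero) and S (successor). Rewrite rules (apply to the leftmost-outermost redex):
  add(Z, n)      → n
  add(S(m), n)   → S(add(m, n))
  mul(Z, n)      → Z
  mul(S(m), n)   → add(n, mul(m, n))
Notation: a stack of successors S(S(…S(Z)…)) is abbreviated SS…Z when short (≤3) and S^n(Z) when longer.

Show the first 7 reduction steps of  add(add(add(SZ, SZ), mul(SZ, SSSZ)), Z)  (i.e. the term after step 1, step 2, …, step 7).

Answer: after 7 steps: S(S(add(mul(SZ, SSSZ), Z)))

Working:
  start: add(add(add(SZ, SZ), mul(SZ, SSSZ)), Z)
  →1  add(add(S(add(Z, SZ)), mul(SZ, SSSZ)), Z)
  →2  add(S(add(add(Z, SZ), mul(SZ, SSSZ))), Z)
  →3  S(add(add(add(Z, SZ), mul(SZ, SSSZ)), Z))
  →4  S(add(add(SZ, mul(SZ, SSSZ)), Z))
  →5  S(add(S(add(Z, mul(SZ, SSSZ))), Z))
  →6  S(S(add(add(Z, mul(SZ, SSSZ)), Z)))
  →7  S(S(add(mul(SZ, SSSZ), Z)))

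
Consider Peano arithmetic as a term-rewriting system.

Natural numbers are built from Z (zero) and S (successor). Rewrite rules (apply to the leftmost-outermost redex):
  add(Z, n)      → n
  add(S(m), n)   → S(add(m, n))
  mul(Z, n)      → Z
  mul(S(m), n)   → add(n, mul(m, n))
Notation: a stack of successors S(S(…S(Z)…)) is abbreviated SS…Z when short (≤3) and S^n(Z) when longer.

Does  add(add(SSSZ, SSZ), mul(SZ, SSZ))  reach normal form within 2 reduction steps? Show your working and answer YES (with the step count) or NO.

Answer: NO — after 2 steps the term is S(add(add(SSZ, SSZ), mul(SZ, SSZ))), not yet normal

Working:
  start: add(add(SSSZ, SSZ), mul(SZ, SSZ))
  →1  add(S(add(SSZ, SSZ)), mul(SZ, SSZ))
  →2  S(add(add(SSZ, SSZ), mul(SZ, SSZ)))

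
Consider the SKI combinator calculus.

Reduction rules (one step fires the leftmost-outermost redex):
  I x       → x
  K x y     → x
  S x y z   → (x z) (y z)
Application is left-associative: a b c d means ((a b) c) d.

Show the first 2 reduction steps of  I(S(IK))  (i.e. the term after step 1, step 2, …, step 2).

  start: I(S(IK))
  [1] S(IK)
  [2] SK

Answer: after 2 steps: SK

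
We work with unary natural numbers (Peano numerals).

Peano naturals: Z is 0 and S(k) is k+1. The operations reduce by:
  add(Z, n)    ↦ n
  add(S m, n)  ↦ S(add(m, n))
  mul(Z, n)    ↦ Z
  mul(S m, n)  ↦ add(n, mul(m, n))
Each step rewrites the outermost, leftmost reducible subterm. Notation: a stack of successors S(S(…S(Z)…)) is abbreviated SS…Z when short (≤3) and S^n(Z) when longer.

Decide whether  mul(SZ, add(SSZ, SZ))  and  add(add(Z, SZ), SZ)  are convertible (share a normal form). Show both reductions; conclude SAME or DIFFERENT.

Answer: DIFFERENT — A ⇓ SSSZ, B ⇓ SSZ

Reduction:
Term A:
  start: mul(SZ, add(SSZ, SZ))
  step 1: add(add(SSZ, SZ), mul(Z, add(SSZ, SZ)))
  step 2: add(S(add(SZ, SZ)), mul(Z, add(SSZ, SZ)))
  step 3: S(add(add(SZ, SZ), mul(Z, add(SSZ, SZ))))
  step 4: S(add(S(add(Z, SZ)), mul(Z, add(SSZ, SZ))))
  step 5: S(S(add(add(Z, SZ), mul(Z, add(SSZ, SZ)))))
  step 6: S(S(add(SZ, mul(Z, add(SSZ, SZ)))))
  step 7: S(S(S(add(Z, mul(Z, add(SSZ, SZ))))))
  step 8: S(S(S(mul(Z, add(SSZ, SZ)))))
  step 9: SSSZ

Term B:
  start: add(add(Z, SZ), SZ)
  step 1: add(SZ, SZ)
  step 2: S(add(Z, SZ))
  step 3: SSZ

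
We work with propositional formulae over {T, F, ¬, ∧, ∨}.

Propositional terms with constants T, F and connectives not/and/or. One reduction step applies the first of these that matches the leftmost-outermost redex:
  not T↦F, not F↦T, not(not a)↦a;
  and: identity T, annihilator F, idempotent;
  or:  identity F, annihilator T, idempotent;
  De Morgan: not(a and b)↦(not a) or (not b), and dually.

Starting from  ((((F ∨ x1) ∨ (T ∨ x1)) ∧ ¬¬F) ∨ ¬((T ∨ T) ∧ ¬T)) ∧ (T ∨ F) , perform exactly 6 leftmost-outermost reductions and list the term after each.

Answer: after 6 steps: ¬((T ∨ T) ∧ ¬T) ∧ (T ∨ F)

Working:
  start: ((((F ∨ x1) ∨ (T ∨ x1)) ∧ ¬¬F) ∨ ¬((T ∨ T) ∧ ¬T)) ∧ (T ∨ F)
  step 1: (((x1 ∨ (T ∨ x1)) ∧ ¬¬F) ∨ ¬((T ∨ T) ∧ ¬T)) ∧ (T ∨ F)
  step 2: (((x1 ∨ T) ∧ ¬¬F) ∨ ¬((T ∨ T) ∧ ¬T)) ∧ (T ∨ F)
  step 3: ((T ∧ ¬¬F) ∨ ¬((T ∨ T) ∧ ¬T)) ∧ (T ∨ F)
  step 4: (¬¬F ∨ ¬((T ∨ T) ∧ ¬T)) ∧ (T ∨ F)
  step 5: (F ∨ ¬((T ∨ T) ∧ ¬T)) ∧ (T ∨ F)
  step 6: ¬((T ∨ T) ∧ ¬T) ∧ (T ∨ F)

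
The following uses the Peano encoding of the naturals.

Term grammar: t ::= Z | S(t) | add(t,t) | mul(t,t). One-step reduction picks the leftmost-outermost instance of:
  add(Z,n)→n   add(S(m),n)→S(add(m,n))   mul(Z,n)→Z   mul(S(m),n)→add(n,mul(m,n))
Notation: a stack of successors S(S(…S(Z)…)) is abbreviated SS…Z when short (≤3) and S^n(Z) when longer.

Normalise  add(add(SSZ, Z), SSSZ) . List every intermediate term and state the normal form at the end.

  start: add(add(SSZ, Z), SSSZ)
  →1  add(S(add(SZ, Z)), SSSZ)
  →2  S(add(add(SZ, Z), SSSZ))
  →3  S(add(S(add(Z, Z)), SSSZ))
  →4  S(S(add(add(Z, Z), SSSZ)))
  →5  S(S(add(Z, SSSZ)))
  →6  S^5(Z)

Answer: normal form = S^5(Z)  (in 6 steps)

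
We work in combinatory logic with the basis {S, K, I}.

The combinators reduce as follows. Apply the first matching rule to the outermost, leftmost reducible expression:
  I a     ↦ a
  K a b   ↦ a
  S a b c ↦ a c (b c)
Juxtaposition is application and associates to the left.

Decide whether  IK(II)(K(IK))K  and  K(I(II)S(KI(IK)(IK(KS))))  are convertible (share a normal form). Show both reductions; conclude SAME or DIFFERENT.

Term A:
  start: IK(II)(K(IK))K
  →1  K(II)(K(IK))K
  →2  IIK
  →3  IK
  →4  K

Term B:
  start: K(I(II)S(KI(IK)(IK(KS))))
  →1  K(IIS(KI(IK)(IK(KS))))
  →2  K(IS(KI(IK)(IK(KS))))
  →3  K(S(KI(IK)(IK(KS))))
  →4  K(S(I(IK(KS))))
  →5  K(S(IK(KS)))
  →6  K(S(K(KS)))

Answer: DIFFERENT — A ⇓ K, B ⇓ K(S(K(KS)))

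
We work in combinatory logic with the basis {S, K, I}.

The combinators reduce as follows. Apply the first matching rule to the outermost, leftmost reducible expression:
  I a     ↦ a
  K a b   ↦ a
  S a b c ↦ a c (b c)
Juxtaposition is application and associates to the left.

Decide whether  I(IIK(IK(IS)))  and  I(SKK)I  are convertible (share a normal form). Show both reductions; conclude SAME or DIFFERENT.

Answer: DIFFERENT — A ⇓ K(KS), B ⇓ I

Derivation:
Term A:
  start: I(IIK(IK(IS)))
  →1  IIK(IK(IS))
  →2  IK(IK(IS))
  →3  K(IK(IS))
  →4  K(K(IS))
  →5  K(KS)

Term B:
  start: I(SKK)I
  →1  SKKI
  →2  KI(KI)
  →3  I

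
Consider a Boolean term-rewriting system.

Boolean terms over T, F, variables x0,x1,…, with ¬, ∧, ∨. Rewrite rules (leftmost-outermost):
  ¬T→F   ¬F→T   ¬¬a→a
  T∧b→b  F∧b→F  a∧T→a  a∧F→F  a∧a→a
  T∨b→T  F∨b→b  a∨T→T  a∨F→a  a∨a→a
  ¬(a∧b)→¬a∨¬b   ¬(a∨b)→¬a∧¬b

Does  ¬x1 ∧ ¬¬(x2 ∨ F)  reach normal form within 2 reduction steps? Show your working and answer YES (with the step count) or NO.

  start: ¬x1 ∧ ¬¬(x2 ∨ F)
  step 1: ¬x1 ∧ (x2 ∨ F)
  step 2: ¬x1 ∧ x2

Answer: YES — reaches normal form ¬x1 ∧ x2 in 2 ≤ 2 steps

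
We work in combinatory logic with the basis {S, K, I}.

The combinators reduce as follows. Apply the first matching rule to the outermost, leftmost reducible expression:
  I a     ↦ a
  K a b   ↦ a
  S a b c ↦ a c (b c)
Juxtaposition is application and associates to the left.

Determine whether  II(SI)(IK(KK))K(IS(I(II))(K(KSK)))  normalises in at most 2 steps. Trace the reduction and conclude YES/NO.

Answer: NO — after 2 steps the term is SI(IK(KK))K(IS(I(II))(K(KSK))), not yet normal

Derivation:
  start: II(SI)(IK(KK))K(IS(I(II))(K(KSK)))
  step 1: I(SI)(IK(KK))K(IS(I(II))(K(KSK)))
  step 2: SI(IK(KK))K(IS(I(II))(K(KSK)))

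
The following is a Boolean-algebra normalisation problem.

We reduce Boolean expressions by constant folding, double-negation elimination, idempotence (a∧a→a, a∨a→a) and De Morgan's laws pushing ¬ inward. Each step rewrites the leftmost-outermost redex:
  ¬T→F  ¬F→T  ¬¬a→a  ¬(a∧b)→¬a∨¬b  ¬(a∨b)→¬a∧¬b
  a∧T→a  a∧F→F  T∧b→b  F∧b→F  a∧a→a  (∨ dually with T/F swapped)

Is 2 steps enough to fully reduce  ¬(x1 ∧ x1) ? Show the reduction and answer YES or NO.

Answer: YES — reaches normal form ¬x1 in 2 ≤ 2 steps

Working:
  start: ¬(x1 ∧ x1)
  [1] ¬x1 ∨ ¬x1
  [2] ¬x1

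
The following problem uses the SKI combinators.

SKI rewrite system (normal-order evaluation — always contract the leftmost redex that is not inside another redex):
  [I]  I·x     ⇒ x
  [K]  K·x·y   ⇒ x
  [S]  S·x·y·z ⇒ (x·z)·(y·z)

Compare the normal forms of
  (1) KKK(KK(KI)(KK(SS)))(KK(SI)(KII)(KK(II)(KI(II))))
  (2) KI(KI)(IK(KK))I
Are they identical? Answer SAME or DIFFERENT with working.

Term A:
  start: KKK(KK(KI)(KK(SS)))(KK(SI)(KII)(KK(II)(KI(II))))
  [1] K(KK(KI)(KK(SS)))(KK(SI)(KII)(KK(II)(KI(II))))
  [2] KK(KI)(KK(SS))
  [3] K(KK(SS))
  [4] KK

Term B:
  start: KI(KI)(IK(KK))I
  [1] I(IK(KK))I
  [2] IK(KK)I
  [3] K(KK)I
  [4] KK

Answer: SAME — A ⇓ KK, B ⇓ KK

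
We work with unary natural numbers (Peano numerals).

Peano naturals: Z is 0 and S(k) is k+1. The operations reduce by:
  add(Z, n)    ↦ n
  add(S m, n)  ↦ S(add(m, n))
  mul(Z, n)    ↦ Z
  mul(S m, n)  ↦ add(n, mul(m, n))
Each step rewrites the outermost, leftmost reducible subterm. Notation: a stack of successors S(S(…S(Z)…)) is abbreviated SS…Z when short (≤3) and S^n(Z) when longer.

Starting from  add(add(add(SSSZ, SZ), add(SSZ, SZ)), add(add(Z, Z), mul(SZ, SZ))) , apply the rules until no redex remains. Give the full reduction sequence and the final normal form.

Answer: normal form = S^8(Z)  (in 26 steps)

Reduction:
  start: add(add(add(SSSZ, SZ), add(SSZ, SZ)), add(add(Z, Z), mul(SZ, SZ)))
  [1] add(add(S(add(SSZ, SZ)), add(SSZ, SZ)), add(add(Z, Z), mul(SZ, SZ)))
  [2] add(S(add(add(SSZ, SZ), add(SSZ, SZ))), add(add(Z, Z), mul(SZ, SZ)))
  [3] S(add(add(add(SSZ, SZ), add(SSZ, SZ)), add(add(Z, Z), mul(SZ, SZ))))
  [4] S(add(add(S(add(SZ, SZ)), add(SSZ, SZ)), add(add(Z, Z), mul(SZ, SZ))))
  [5] S(add(S(add(add(SZ, SZ), add(SSZ, SZ))), add(add(Z, Z), mul(SZ, SZ))))
  [6] S(S(add(add(add(SZ, SZ), add(SSZ, SZ)), add(add(Z, Z), mul(SZ, SZ)))))
  [7] S(S(add(add(S(add(Z, SZ)), add(SSZ, SZ)), add(add(Z, Z), mul(SZ, SZ)))))
  [8] S(S(add(S(add(add(Z, SZ), add(SSZ, SZ))), add(add(Z, Z), mul(SZ, SZ)))))
  [9] S(S(S(add(add(add(Z, SZ), add(SSZ, SZ)), add(add(Z, Z), mul(SZ, SZ))))))
  [10] S(S(S(add(add(SZ, add(SSZ, SZ)), add(add(Z, Z), mul(SZ, SZ))))))
  [11] S(S(S(add(S(add(Z, add(SSZ, SZ))), add(add(Z, Z), mul(SZ, SZ))))))
  [12] S(S(S(S(add(add(Z, add(SSZ, SZ)), add(add(Z, Z), mul(SZ, SZ)))))))
  [13] S(S(S(S(add(add(SSZ, SZ), add(add(Z, Z), mul(SZ, SZ)))))))
  [14] S(S(S(S(add(S(add(SZ, SZ)), add(add(Z, Z), mul(SZ, SZ)))))))
  [15] S(S(S(S(S(add(add(SZ, SZ), add(add(Z, Z), mul(SZ, SZ))))))))
  [16] S(S(S(S(S(add(S(add(Z, SZ)), add(add(Z, Z), mul(SZ, SZ))))))))
  [17] S(S(S(S(S(S(add(add(Z, SZ), add(add(Z, Z), mul(SZ, SZ)))))))))
  [18] S(S(S(S(S(S(add(SZ, add(add(Z, Z), mul(SZ, SZ)))))))))
  [19] S(S(S(S(S(S(S(add(Z, add(add(Z, Z), mul(SZ, SZ))))))))))
  [20] S(S(S(S(S(S(S(add(add(Z, Z), mul(SZ, SZ)))))))))
  [21] S(S(S(S(S(S(S(add(Z, mul(SZ, SZ)))))))))
  [22] S(S(S(S(S(S(S(mul(SZ, SZ))))))))
  [23] S(S(S(S(S(S(S(add(SZ, mul(Z, SZ)))))))))
  [24] S(S(S(S(S(S(S(S(add(Z, mul(Z, SZ))))))))))
  [25] S(S(S(S(S(S(S(S(mul(Z, SZ)))))))))
  [26] S^8(Z)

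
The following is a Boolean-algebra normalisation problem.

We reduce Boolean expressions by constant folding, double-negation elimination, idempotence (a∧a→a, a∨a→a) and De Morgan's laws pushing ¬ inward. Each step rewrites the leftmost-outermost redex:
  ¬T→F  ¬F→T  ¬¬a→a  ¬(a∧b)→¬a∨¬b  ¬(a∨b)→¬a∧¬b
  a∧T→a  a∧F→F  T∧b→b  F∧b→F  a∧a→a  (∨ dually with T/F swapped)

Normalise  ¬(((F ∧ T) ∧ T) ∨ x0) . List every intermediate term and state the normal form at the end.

  start: ¬(((F ∧ T) ∧ T) ∨ x0)
  →1  ¬((F ∧ T) ∧ T) ∧ ¬x0
  →2  (¬(F ∧ T) ∨ ¬T) ∧ ¬x0
  →3  ((¬F ∨ ¬T) ∨ ¬T) ∧ ¬x0
  →4  ((T ∨ ¬T) ∨ ¬T) ∧ ¬x0
  →5  (T ∨ ¬T) ∧ ¬x0
  →6  T ∧ ¬x0
  →7  ¬x0

Answer: normal form = ¬x0  (in 7 steps)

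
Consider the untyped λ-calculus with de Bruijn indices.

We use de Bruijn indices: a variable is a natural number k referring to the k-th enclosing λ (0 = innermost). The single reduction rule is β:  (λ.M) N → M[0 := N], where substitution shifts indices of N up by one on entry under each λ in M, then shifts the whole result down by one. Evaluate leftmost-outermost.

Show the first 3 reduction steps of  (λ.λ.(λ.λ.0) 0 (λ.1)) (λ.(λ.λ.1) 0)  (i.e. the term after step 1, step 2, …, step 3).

Answer: after 3 steps: λ.λ.1

Derivation:
  start: (λ.λ.(λ.λ.0) 0 (λ.1)) (λ.(λ.λ.1) 0)
  step 1: λ.(λ.λ.0) 0 (λ.1)
  step 2: λ.(λ.0) (λ.1)
  step 3: λ.λ.1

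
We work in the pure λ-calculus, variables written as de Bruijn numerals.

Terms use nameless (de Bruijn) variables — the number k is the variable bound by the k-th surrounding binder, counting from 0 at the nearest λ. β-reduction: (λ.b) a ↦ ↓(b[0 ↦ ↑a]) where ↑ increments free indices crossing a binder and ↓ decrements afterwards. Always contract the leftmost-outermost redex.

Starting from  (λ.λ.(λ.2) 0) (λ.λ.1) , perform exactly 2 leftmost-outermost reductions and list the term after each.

  start: (λ.λ.(λ.2) 0) (λ.λ.1)
  step 1: λ.(λ.λ.λ.1) 0
  step 2: λ.λ.λ.1

Answer: after 2 steps: λ.λ.λ.1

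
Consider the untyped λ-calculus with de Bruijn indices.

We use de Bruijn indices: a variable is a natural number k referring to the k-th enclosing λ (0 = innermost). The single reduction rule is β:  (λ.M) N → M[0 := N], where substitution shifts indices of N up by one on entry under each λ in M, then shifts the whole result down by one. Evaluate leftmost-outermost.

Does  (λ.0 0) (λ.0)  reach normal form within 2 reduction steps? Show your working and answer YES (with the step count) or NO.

Answer: YES — reaches normal form λ.0 in 2 ≤ 2 steps

Reduction:
  start: (λ.0 0) (λ.0)
  step 1: (λ.0) (λ.0)
  step 2: λ.0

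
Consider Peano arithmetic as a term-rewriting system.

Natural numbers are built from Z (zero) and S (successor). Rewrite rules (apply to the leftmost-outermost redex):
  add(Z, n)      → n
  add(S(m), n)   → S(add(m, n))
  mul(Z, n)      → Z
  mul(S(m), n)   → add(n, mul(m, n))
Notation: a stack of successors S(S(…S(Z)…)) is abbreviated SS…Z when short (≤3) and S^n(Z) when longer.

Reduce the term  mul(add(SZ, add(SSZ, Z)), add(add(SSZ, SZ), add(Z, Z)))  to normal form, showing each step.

Answer: normal form = S^9(Z)  (in 45 steps)

Working:
  start: mul(add(SZ, add(SSZ, Z)), add(add(SSZ, SZ), add(Z, Z)))
  →1  mul(S(add(Z, add(SSZ, Z))), add(add(SSZ, SZ), add(Z, Z)))
  →2  add(add(add(SSZ, SZ), add(Z, Z)), mul(add(Z, add(SSZ, Z)), add(add(SSZ, SZ), add(Z, Z))))
  →3  add(add(S(add(SZ, SZ)), add(Z, Z)), mul(add(Z, add(SSZ, Z)), add(add(SSZ, SZ), add(Z, Z))))
  →4  add(S(add(add(SZ, SZ), add(Z, Z))), mul(add(Z, add(SSZ, Z)), add(add(SSZ, SZ), add(Z, Z))))
  →5  S(add(add(add(SZ, SZ), add(Z, Z)), mul(add(Z, add(SSZ, Z)), add(add(SSZ, SZ), add(Z, Z)))))
  →6  S(add(add(S(add(Z, SZ)), add(Z, Z)), mul(add(Z, add(SSZ, Z)), add(add(SSZ, SZ), add(Z, Z)))))
  →7  S(add(S(add(add(Z, SZ), add(Z, Z))), mul(add(Z, add(SSZ, Z)), add(add(SSZ, SZ), add(Z, Z)))))
  →8  S(S(add(add(add(Z, SZ), add(Z, Z)), mul(add(Z, add(SSZ, Z)), add(add(SSZ, SZ), add(Z, Z))))))
  →9  S(S(add(add(SZ, add(Z, Z)), mul(add(Z, add(SSZ, Z)), add(add(SSZ, SZ), add(Z, Z))))))
  →10  S(S(add(S(add(Z, add(Z, Z))), mul(add(Z, add(SSZ, Z)), add(add(SSZ, SZ), add(Z, Z))))))
  →11  S(S(S(add(add(Z, add(Z, Z)), mul(add(Z, add(SSZ, Z)), add(add(SSZ, SZ), add(Z, Z)))))))
  →12  S(S(S(add(add(Z, Z), mul(add(Z, add(SSZ, Z)), add(add(SSZ, SZ), add(Z, Z)))))))
  →13  S(S(S(add(Z, mul(add(Z, add(SSZ, Z)), add(add(SSZ, SZ), add(Z, Z)))))))
  →14  S(S(S(mul(add(Z, add(SSZ, Z)), add(add(SSZ, SZ), add(Z, Z))))))
  →15  S(S(S(mul(add(SSZ, Z), add(add(SSZ, SZ), add(Z, Z))))))
  →16  S(S(S(mul(S(add(SZ, Z)), add(add(SSZ, SZ), add(Z, Z))))))
  →17  S(S(S(add(add(add(SSZ, SZ), add(Z, Z)), mul(add(SZ, Z), add(add(SSZ, SZ), add(Z, Z)))))))
  →18  S(S(S(add(add(S(add(SZ, SZ)), add(Z, Z)), mul(add(SZ, Z), add(add(SSZ, SZ), add(Z, Z)))))))
  →19  S(S(S(add(S(add(add(SZ, SZ), add(Z, Z))), mul(add(SZ, Z), add(add(SSZ, SZ), add(Z, Z)))))))
  →20  S(S(S(S(add(add(add(SZ, SZ), add(Z, Z)), mul(add(SZ, Z), add(add(SSZ, SZ), add(Z, Z))))))))
  →21  S(S(S(S(add(add(S(add(Z, SZ)), add(Z, Z)), mul(add(SZ, Z), add(add(SSZ, SZ), add(Z, Z))))))))
  →22  S(S(S(S(add(S(add(add(Z, SZ), add(Z, Z))), mul(add(SZ, Z), add(add(SSZ, SZ), add(Z, Z))))))))
  →23  S(S(S(S(S(add(add(add(Z, SZ), add(Z, Z)), mul(add(SZ, Z), add(add(SSZ, SZ), add(Z, Z)))))))))
  →24  S(S(S(S(S(add(add(SZ, add(Z, Z)), mul(add(SZ, Z), add(add(SSZ, SZ), add(Z, Z)))))))))
  →25  S(S(S(S(S(add(S(add(Z, add(Z, Z))), mul(add(SZ, Z), add(add(SSZ, SZ), add(Z, Z)))))))))
  →26  S(S(S(S(S(S(add(add(Z, add(Z, Z)), mul(add(SZ, Z), add(add(SSZ, SZ), add(Z, Z))))))))))
  →27  S(S(S(S(S(S(add(add(Z, Z), mul(add(SZ, Z), add(add(SSZ, SZ), add(Z, Z))))))))))
  →28  S(S(S(S(S(S(add(Z, mul(add(SZ, Z), add(add(SSZ, SZ), add(Z, Z))))))))))
  →29  S(S(S(S(S(S(mul(add(SZ, Z), add(add(SSZ, SZ), add(Z, Z)))))))))
  →30  S(S(S(S(S(S(mul(S(add(Z, Z)), add(add(SSZ, SZ), add(Z, Z)))))))))
  →31  S(S(S(S(S(S(add(add(add(SSZ, SZ), add(Z, Z)), mul(add(Z, Z), add(add(SSZ, SZ), add(Z, Z))))))))))
  →32  S(S(S(S(S(S(add(add(S(add(SZ, SZ)), add(Z, Z)), mul(add(Z, Z), add(add(SSZ, SZ), add(Z, Z))))))))))
  →33  S(S(S(S(S(S(add(S(add(add(SZ, SZ), add(Z, Z))), mul(add(Z, Z), add(add(SSZ, SZ), add(Z, Z))))))))))
  →34  S(S(S(S(S(S(S(add(add(add(SZ, SZ), add(Z, Z)), mul(add(Z, Z), add(add(SSZ, SZ), add(Z, Z)))))))))))
  →35  S(S(S(S(S(S(S(add(add(S(add(Z, SZ)), add(Z, Z)), mul(add(Z, Z), add(add(SSZ, SZ), add(Z, Z)))))))))))
  →36  S(S(S(S(S(S(S(add(S(add(add(Z, SZ), add(Z, Z))), mul(add(Z, Z), add(add(SSZ, SZ), add(Z, Z)))))))))))
  →37  S(S(S(S(S(S(S(S(add(add(add(Z, SZ), add(Z, Z)), mul(add(Z, Z), add(add(SSZ, SZ), add(Z, Z))))))))))))
  →38  S(S(S(S(S(S(S(S(add(add(SZ, add(Z, Z)), mul(add(Z, Z), add(add(SSZ, SZ), add(Z, Z))))))))))))
  →39  S(S(S(S(S(S(S(S(add(S(add(Z, add(Z, Z))), mul(add(Z, Z), add(add(SSZ, SZ), add(Z, Z))))))))))))
  →40  S(S(S(S(S(S(S(S(S(add(add(Z, add(Z, Z)), mul(add(Z, Z), add(add(SSZ, SZ), add(Z, Z)))))))))))))
  →41  S(S(S(S(S(S(S(S(S(add(add(Z, Z), mul(add(Z, Z), add(add(SSZ, SZ), add(Z, Z)))))))))))))
  →42  S(S(S(S(S(S(S(S(S(add(Z, mul(add(Z, Z), add(add(SSZ, SZ), add(Z, Z)))))))))))))
  →43  S(S(S(S(S(S(S(S(S(mul(add(Z, Z), add(add(SSZ, SZ), add(Z, Z))))))))))))
  →44  S(S(S(S(S(S(S(S(S(mul(Z, add(add(SSZ, SZ), add(Z, Z))))))))))))
  →45  S^9(Z)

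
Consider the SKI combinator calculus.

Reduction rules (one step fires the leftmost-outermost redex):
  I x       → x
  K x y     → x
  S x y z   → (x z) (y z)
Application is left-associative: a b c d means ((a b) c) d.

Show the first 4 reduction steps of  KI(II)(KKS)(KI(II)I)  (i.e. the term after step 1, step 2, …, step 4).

Answer: after 4 steps: K(II)

Reduction:
  start: KI(II)(KKS)(KI(II)I)
  →1  I(KKS)(KI(II)I)
  →2  KKS(KI(II)I)
  →3  K(KI(II)I)
  →4  K(II)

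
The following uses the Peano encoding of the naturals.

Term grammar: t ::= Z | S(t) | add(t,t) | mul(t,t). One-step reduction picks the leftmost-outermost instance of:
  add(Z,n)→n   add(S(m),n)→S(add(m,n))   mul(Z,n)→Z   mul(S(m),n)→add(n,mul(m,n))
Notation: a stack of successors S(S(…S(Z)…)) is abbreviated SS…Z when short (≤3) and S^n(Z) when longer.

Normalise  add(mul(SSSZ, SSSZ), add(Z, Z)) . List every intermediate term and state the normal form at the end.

Answer: normal form = S^9(Z)  (in 27 steps)

Working:
  start: add(mul(SSSZ, SSSZ), add(Z, Z))
  step 1: add(add(SSSZ, mul(SSZ, SSSZ)), add(Z, Z))
  step 2: add(S(add(SSZ, mul(SSZ, SSSZ))), add(Z, Z))
  step 3: S(add(add(SSZ, mul(SSZ, SSSZ)), add(Z, Z)))
  step 4: S(add(S(add(SZ, mul(SSZ, SSSZ))), add(Z, Z)))
  step 5: S(S(add(add(SZ, mul(SSZ, SSSZ)), add(Z, Z))))
  step 6: S(S(add(S(add(Z, mul(SSZ, SSSZ))), add(Z, Z))))
  step 7: S(S(S(add(add(Z, mul(SSZ, SSSZ)), add(Z, Z)))))
  step 8: S(S(S(add(mul(SSZ, SSSZ), add(Z, Z)))))
  step 9: S(S(S(add(add(SSSZ, mul(SZ, SSSZ)), add(Z, Z)))))
  step 10: S(S(S(add(S(add(SSZ, mul(SZ, SSSZ))), add(Z, Z)))))
  step 11: S(S(S(S(add(add(SSZ, mul(SZ, SSSZ)), add(Z, Z))))))
  step 12: S(S(S(S(add(S(add(SZ, mul(SZ, SSSZ))), add(Z, Z))))))
  step 13: S(S(S(S(S(add(add(SZ, mul(SZ, SSSZ)), add(Z, Z)))))))
  step 14: S(S(S(S(S(add(S(add(Z, mul(SZ, SSSZ))), add(Z, Z)))))))
  step 15: S(S(S(S(S(S(add(add(Z, mul(SZ, SSSZ)), add(Z, Z))))))))
  step 16: S(S(S(S(S(S(add(mul(SZ, SSSZ), add(Z, Z))))))))
  step 17: S(S(S(S(S(S(add(add(SSSZ, mul(Z, SSSZ)), add(Z, Z))))))))
  step 18: S(S(S(S(S(S(add(S(add(SSZ, mul(Z, SSSZ))), add(Z, Z))))))))
  step 19: S(S(S(S(S(S(S(add(add(SSZ, mul(Z, SSSZ)), add(Z, Z)))))))))
  step 20: S(S(S(S(S(S(S(add(S(add(SZ, mul(Z, SSSZ))), add(Z, Z)))))))))
  step 21: S(S(S(S(S(S(S(S(add(add(SZ, mul(Z, SSSZ)), add(Z, Z))))))))))
  step 22: S(S(S(S(S(S(S(S(add(S(add(Z, mul(Z, SSSZ))), add(Z, Z))))))))))
  step 23: S(S(S(S(S(S(S(S(S(add(add(Z, mul(Z, SSSZ)), add(Z, Z)))))))))))
  step 24: S(S(S(S(S(S(S(S(S(add(mul(Z, SSSZ), add(Z, Z)))))))))))
  step 25: S(S(S(S(S(S(S(S(S(add(Z, add(Z, Z)))))))))))
  step 26: S(S(S(S(S(S(S(S(S(add(Z, Z))))))))))
  step 27: S^9(Z)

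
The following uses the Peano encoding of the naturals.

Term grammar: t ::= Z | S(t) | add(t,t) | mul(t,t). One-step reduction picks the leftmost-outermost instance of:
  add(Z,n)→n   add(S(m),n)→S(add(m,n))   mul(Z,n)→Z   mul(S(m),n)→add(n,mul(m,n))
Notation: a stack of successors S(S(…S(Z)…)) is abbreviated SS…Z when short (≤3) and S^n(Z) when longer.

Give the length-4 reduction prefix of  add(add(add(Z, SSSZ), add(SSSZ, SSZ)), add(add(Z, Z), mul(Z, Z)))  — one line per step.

  start: add(add(add(Z, SSSZ), add(SSSZ, SSZ)), add(add(Z, Z), mul(Z, Z)))
  step 1: add(add(SSSZ, add(SSSZ, SSZ)), add(add(Z, Z), mul(Z, Z)))
  step 2: add(S(add(SSZ, add(SSSZ, SSZ))), add(add(Z, Z), mul(Z, Z)))
  step 3: S(add(add(SSZ, add(SSSZ, SSZ)), add(add(Z, Z), mul(Z, Z))))
  step 4: S(add(S(add(SZ, add(SSSZ, SSZ))), add(add(Z, Z), mul(Z, Z))))

Answer: after 4 steps: S(add(S(add(SZ, add(SSSZ, SSZ))), add(add(Z, Z), mul(Z, Z))))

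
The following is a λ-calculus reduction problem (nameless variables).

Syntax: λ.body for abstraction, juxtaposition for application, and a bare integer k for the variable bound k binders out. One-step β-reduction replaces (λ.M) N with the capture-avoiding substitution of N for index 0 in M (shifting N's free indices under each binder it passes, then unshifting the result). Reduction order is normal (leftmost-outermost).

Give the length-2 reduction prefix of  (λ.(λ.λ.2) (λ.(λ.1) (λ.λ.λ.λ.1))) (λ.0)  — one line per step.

Answer: after 2 steps: λ.λ.0

Reduction:
  start: (λ.(λ.λ.2) (λ.(λ.1) (λ.λ.λ.λ.1))) (λ.0)
  →1  (λ.λ.λ.0) (λ.(λ.1) (λ.λ.λ.λ.1))
  →2  λ.λ.0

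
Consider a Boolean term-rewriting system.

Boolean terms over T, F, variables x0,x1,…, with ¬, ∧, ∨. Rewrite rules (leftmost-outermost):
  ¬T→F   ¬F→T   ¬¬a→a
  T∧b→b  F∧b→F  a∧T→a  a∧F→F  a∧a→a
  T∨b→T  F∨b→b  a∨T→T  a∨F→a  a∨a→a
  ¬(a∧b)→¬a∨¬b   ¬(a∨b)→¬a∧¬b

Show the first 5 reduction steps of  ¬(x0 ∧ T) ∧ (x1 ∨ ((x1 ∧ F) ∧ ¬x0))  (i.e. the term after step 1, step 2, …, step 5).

  start: ¬(x0 ∧ T) ∧ (x1 ∨ ((x1 ∧ F) ∧ ¬x0))
  →1  (¬x0 ∨ ¬T) ∧ (x1 ∨ ((x1 ∧ F) ∧ ¬x0))
  →2  (¬x0 ∨ F) ∧ (x1 ∨ ((x1 ∧ F) ∧ ¬x0))
  →3  ¬x0 ∧ (x1 ∨ ((x1 ∧ F) ∧ ¬x0))
  →4  ¬x0 ∧ (x1 ∨ (F ∧ ¬x0))
  →5  ¬x0 ∧ (x1 ∨ F)

Answer: after 5 steps: ¬x0 ∧ (x1 ∨ F)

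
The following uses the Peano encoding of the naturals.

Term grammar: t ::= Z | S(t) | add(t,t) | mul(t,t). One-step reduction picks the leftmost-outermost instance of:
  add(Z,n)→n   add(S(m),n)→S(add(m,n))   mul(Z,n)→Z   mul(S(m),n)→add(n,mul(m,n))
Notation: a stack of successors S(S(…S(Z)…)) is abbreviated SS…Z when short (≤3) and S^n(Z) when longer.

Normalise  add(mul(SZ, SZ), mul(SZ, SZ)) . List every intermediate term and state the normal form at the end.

  start: add(mul(SZ, SZ), mul(SZ, SZ))
  [1] add(add(SZ, mul(Z, SZ)), mul(SZ, SZ))
  [2] add(S(add(Z, mul(Z, SZ))), mul(SZ, SZ))
  [3] S(add(add(Z, mul(Z, SZ)), mul(SZ, SZ)))
  [4] S(add(mul(Z, SZ), mul(SZ, SZ)))
  [5] S(add(Z, mul(SZ, SZ)))
  [6] S(mul(SZ, SZ))
  [7] S(add(SZ, mul(Z, SZ)))
  [8] S(S(add(Z, mul(Z, SZ))))
  [9] S(S(mul(Z, SZ)))
  [10] SSZ

Answer: normal form = SSZ  (in 10 steps)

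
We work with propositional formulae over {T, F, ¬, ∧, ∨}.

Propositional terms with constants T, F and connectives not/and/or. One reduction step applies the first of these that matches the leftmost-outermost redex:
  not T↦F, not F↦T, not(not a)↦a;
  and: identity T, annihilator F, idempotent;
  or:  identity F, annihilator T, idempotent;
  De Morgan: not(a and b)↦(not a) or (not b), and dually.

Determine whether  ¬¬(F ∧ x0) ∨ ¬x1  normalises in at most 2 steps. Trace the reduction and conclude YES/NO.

Answer: NO — after 2 steps the term is F ∨ ¬x1, not yet normal

Derivation:
  start: ¬¬(F ∧ x0) ∨ ¬x1
  →1  (F ∧ x0) ∨ ¬x1
  →2  F ∨ ¬x1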